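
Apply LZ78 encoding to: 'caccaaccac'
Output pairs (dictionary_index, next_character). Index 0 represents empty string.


LZ78 encoding steps:
Dictionary: {0: ''}
Step 1: w='' (idx 0), next='c' -> output (0, 'c'), add 'c' as idx 1
Step 2: w='' (idx 0), next='a' -> output (0, 'a'), add 'a' as idx 2
Step 3: w='c' (idx 1), next='c' -> output (1, 'c'), add 'cc' as idx 3
Step 4: w='a' (idx 2), next='a' -> output (2, 'a'), add 'aa' as idx 4
Step 5: w='cc' (idx 3), next='a' -> output (3, 'a'), add 'cca' as idx 5
Step 6: w='c' (idx 1), end of input -> output (1, '')


Encoded: [(0, 'c'), (0, 'a'), (1, 'c'), (2, 'a'), (3, 'a'), (1, '')]


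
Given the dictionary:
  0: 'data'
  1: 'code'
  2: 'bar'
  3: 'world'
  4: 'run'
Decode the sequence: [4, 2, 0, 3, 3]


Look up each index in the dictionary:
  4 -> 'run'
  2 -> 'bar'
  0 -> 'data'
  3 -> 'world'
  3 -> 'world'

Decoded: "run bar data world world"


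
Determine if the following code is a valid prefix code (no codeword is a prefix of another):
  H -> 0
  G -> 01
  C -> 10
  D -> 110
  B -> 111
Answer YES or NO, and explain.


Checking each pair (does one codeword prefix another?):
  H='0' vs G='01': prefix -- VIOLATION

NO -- this is NOT a valid prefix code. H (0) is a prefix of G (01).


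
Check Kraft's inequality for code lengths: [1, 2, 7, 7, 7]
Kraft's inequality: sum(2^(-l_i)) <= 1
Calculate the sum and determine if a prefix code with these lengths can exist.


Sum = 2^(-1) + 2^(-2) + 2^(-7) + 2^(-7) + 2^(-7)
    = 0.5 + 0.25 + 0.0078125 + 0.0078125 + 0.0078125
    = 99/128 = 0.7734375
Since 0.7734375 <= 1, Kraft's inequality IS satisfied.
A prefix code with these lengths CAN exist.

Kraft sum = 0.7734375. Satisfied.


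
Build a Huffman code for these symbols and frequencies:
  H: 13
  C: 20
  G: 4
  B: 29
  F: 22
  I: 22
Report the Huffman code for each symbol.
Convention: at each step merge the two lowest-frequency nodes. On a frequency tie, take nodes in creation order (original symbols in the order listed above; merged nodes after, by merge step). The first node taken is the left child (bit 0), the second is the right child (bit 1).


Huffman tree construction:
Step 1: Merge G(4) + H(13) = 17
Step 2: Merge (G+H)(17) + C(20) = 37
Step 3: Merge F(22) + I(22) = 44
Step 4: Merge B(29) + ((G+H)+C)(37) = 66
Step 5: Merge (F+I)(44) + (B+((G+H)+C))(66) = 110
Read each symbol's code off the tree from the root (left child = 0, right child = 1).

Codes:
  H: 1101 (length 4)
  C: 111 (length 3)
  G: 1100 (length 4)
  B: 10 (length 2)
  F: 00 (length 2)
  I: 01 (length 2)
Average code length: 274/110 = 2.4909 bits/symbol


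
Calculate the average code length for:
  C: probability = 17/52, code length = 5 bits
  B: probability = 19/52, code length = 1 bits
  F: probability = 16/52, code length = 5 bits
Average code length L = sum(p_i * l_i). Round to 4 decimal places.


Weighted contributions p_i * l_i:
  C: (17/52) * 5 = 85/52
  B: (19/52) * 1 = 19/52
  F: (16/52) * 5 = 80/52
Sum = (85 + 19 + 80)/52 = 184/52

L = 184/52 = 3.5385 bits/symbol


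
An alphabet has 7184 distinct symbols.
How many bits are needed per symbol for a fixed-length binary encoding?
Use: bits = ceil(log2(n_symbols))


log2(7184) = 12.8106
Bracket: 2^12 = 4096 < 7184 <= 2^13 = 8192
So ceil(log2(7184)) = 13

bits = ceil(log2(7184)) = ceil(12.8106) = 13 bits


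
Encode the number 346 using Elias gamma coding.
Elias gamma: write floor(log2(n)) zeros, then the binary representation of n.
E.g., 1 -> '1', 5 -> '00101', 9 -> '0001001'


num_bits = floor(log2(346)) + 1 = 9
leading_zeros = num_bits - 1 = 8
binary(346) = 101011010

Elias gamma(346) = '00000000' + '101011010' = 00000000101011010 (17 bits)


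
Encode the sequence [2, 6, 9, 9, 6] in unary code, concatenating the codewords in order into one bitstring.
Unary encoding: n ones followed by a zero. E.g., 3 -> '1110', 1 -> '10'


Encode each number as n ones followed by a terminating 0:
  2 -> 110 (3 bits)
  6 -> 1111110 (7 bits)
  9 -> 1111111110 (10 bits)
  9 -> 1111111110 (10 bits)
  6 -> 1111110 (7 bits)
Total length = 3 + 7 + 10 + 10 + 7 = 37 bits.

Unary([2, 6, 9, 9, 6]) = 1101111110111111111011111111101111110 (37 bits)


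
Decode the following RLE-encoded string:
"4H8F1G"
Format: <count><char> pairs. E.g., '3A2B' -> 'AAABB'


Expanding each <count><char> pair:
  4H -> 'HHHH'
  8F -> 'FFFFFFFF'
  1G -> 'G'

Decoded = HHHHFFFFFFFFG


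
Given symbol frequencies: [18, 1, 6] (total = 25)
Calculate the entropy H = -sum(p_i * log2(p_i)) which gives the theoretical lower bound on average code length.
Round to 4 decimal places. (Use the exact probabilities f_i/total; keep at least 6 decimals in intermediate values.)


Per-symbol terms -p_i * log2(p_i) with p_i = f_i/25:
  p = 18/25 = 0.720000: log2(p) = -0.473931, -p*log2(p) = 0.341230
  p = 1/25 = 0.040000: log2(p) = -4.643856, -p*log2(p) = 0.185754
  p = 6/25 = 0.240000: log2(p) = -2.058894, -p*log2(p) = 0.494134
H = 0.341230 + 0.185754 + 0.494134 = 1.021118

H = 1.0211 bits/symbol


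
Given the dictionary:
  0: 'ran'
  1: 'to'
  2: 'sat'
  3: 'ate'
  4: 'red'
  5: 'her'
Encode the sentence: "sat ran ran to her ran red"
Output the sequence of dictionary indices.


Look up each word in the dictionary:
  'sat' -> 2
  'ran' -> 0
  'ran' -> 0
  'to' -> 1
  'her' -> 5
  'ran' -> 0
  'red' -> 4

Encoded: [2, 0, 0, 1, 5, 0, 4]


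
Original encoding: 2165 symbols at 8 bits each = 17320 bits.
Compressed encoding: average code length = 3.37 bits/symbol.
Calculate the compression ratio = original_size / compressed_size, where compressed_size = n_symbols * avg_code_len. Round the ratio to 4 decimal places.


original_size = n_symbols * orig_bits = 2165 * 8 = 17320 bits
compressed_size = n_symbols * avg_code_len = 2165 * 3.37 = 7296.05 bits
ratio = original_size / compressed_size = 17320 / 7296.05 = 2.3739

Compression ratio = 2.3739


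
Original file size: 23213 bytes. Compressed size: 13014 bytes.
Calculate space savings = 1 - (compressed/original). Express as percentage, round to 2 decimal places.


ratio = compressed/original = 13014/23213 = 0.560634
savings = 1 - ratio = 1 - 0.560634 = 0.439366
as a percentage: 0.439366 * 100 = 43.94%

Space savings = 1 - 13014/23213 = 43.94%


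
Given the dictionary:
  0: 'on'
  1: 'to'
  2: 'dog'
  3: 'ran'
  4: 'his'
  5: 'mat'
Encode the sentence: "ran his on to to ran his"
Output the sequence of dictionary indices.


Look up each word in the dictionary:
  'ran' -> 3
  'his' -> 4
  'on' -> 0
  'to' -> 1
  'to' -> 1
  'ran' -> 3
  'his' -> 4

Encoded: [3, 4, 0, 1, 1, 3, 4]


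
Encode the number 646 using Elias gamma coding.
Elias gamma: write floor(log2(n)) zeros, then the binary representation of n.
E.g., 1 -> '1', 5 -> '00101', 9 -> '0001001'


num_bits = floor(log2(646)) + 1 = 10
leading_zeros = num_bits - 1 = 9
binary(646) = 1010000110

Elias gamma(646) = '000000000' + '1010000110' = 0000000001010000110 (19 bits)


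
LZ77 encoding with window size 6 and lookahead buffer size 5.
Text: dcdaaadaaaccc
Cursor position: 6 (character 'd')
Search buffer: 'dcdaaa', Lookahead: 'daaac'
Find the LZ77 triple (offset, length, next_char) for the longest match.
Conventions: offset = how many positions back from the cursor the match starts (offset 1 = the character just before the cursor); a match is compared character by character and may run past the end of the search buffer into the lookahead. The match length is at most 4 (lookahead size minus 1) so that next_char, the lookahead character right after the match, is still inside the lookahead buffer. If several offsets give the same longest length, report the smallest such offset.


Try each offset into the search buffer:
  offset=1 (pos 5, char 'a'): match length 0
  offset=2 (pos 4, char 'a'): match length 0
  offset=3 (pos 3, char 'a'): match length 0
  offset=4 (pos 2, char 'd'): match length 4
  offset=5 (pos 1, char 'c'): match length 0
  offset=6 (pos 0, char 'd'): match length 1
Longest match has length 4 at offset 4.
next_char = character at position 6 + 4 = 10 -> 'c'

Best match: offset=4, length=4 (matching 'daaa' starting at position 2)
LZ77 triple: (4, 4, 'c')


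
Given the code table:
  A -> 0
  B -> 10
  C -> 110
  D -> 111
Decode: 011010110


Decoding:
0 -> A
110 -> C
10 -> B
110 -> C


Result: ACBC


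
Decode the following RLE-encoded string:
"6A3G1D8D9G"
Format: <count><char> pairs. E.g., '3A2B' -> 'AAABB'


Expanding each <count><char> pair:
  6A -> 'AAAAAA'
  3G -> 'GGG'
  1D -> 'D'
  8D -> 'DDDDDDDD'
  9G -> 'GGGGGGGGG'

Decoded = AAAAAAGGGDDDDDDDDDGGGGGGGGG


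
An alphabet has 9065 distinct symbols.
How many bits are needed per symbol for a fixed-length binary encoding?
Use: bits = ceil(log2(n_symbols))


log2(9065) = 13.1461
Bracket: 2^13 = 8192 < 9065 <= 2^14 = 16384
So ceil(log2(9065)) = 14

bits = ceil(log2(9065)) = ceil(13.1461) = 14 bits


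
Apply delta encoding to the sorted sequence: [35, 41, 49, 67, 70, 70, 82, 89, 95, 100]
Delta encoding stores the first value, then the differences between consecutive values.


First value: 35
Deltas:
  41 - 35 = 6
  49 - 41 = 8
  67 - 49 = 18
  70 - 67 = 3
  70 - 70 = 0
  82 - 70 = 12
  89 - 82 = 7
  95 - 89 = 6
  100 - 95 = 5


Delta encoded: [35, 6, 8, 18, 3, 0, 12, 7, 6, 5]


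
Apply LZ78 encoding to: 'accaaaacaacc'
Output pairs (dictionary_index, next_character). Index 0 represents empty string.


LZ78 encoding steps:
Dictionary: {0: ''}
Step 1: w='' (idx 0), next='a' -> output (0, 'a'), add 'a' as idx 1
Step 2: w='' (idx 0), next='c' -> output (0, 'c'), add 'c' as idx 2
Step 3: w='c' (idx 2), next='a' -> output (2, 'a'), add 'ca' as idx 3
Step 4: w='a' (idx 1), next='a' -> output (1, 'a'), add 'aa' as idx 4
Step 5: w='a' (idx 1), next='c' -> output (1, 'c'), add 'ac' as idx 5
Step 6: w='aa' (idx 4), next='c' -> output (4, 'c'), add 'aac' as idx 6
Step 7: w='c' (idx 2), end of input -> output (2, '')


Encoded: [(0, 'a'), (0, 'c'), (2, 'a'), (1, 'a'), (1, 'c'), (4, 'c'), (2, '')]


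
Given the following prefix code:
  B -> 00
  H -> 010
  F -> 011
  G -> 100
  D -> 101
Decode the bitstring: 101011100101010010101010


Decoding step by step:
Bits 101 -> D
Bits 011 -> F
Bits 100 -> G
Bits 101 -> D
Bits 010 -> H
Bits 010 -> H
Bits 101 -> D
Bits 010 -> H


Decoded message: DFGDHHDH


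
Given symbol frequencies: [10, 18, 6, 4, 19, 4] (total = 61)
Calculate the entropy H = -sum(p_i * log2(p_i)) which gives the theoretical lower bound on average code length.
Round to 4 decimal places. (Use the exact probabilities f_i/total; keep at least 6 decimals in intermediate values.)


Per-symbol terms -p_i * log2(p_i) with p_i = f_i/61:
  p = 10/61 = 0.163934: log2(p) = -2.608809, -p*log2(p) = 0.427674
  p = 18/61 = 0.295082: log2(p) = -1.760812, -p*log2(p) = 0.519584
  p = 6/61 = 0.098361: log2(p) = -3.345775, -p*log2(p) = 0.329093
  p = 4/61 = 0.065574: log2(p) = -3.930737, -p*log2(p) = 0.257753
  p = 19/61 = 0.311475: log2(p) = -1.682810, -p*log2(p) = 0.524154
  p = 4/61 = 0.065574: log2(p) = -3.930737, -p*log2(p) = 0.257753
H = 0.427674 + 0.519584 + 0.329093 + 0.257753 + 0.524154 + 0.257753 = 2.316011

H = 2.316 bits/symbol


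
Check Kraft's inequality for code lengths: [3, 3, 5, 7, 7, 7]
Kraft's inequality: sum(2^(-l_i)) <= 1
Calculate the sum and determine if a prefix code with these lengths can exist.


Sum = 2^(-3) + 2^(-3) + 2^(-5) + 2^(-7) + 2^(-7) + 2^(-7)
    = 0.125 + 0.125 + 0.03125 + 0.0078125 + 0.0078125 + 0.0078125
    = 39/128 = 0.3046875
Since 0.3046875 <= 1, Kraft's inequality IS satisfied.
A prefix code with these lengths CAN exist.

Kraft sum = 0.3046875. Satisfied.


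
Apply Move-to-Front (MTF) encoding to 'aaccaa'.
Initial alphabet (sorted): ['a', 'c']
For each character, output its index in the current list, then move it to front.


MTF encoding:
'a': index 0 in ['a', 'c'] -> ['a', 'c']
'a': index 0 in ['a', 'c'] -> ['a', 'c']
'c': index 1 in ['a', 'c'] -> ['c', 'a']
'c': index 0 in ['c', 'a'] -> ['c', 'a']
'a': index 1 in ['c', 'a'] -> ['a', 'c']
'a': index 0 in ['a', 'c'] -> ['a', 'c']


Output: [0, 0, 1, 0, 1, 0]


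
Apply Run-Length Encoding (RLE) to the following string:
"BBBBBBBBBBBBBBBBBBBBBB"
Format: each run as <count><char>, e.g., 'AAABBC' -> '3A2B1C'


Scanning runs left to right:
  i=0: run of 'B' x 22 -> '22B'

RLE = 22B


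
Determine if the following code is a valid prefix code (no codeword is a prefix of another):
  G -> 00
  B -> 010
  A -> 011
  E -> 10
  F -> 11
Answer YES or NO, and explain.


Checking each pair (does one codeword prefix another?):
  G='00' vs B='010': no prefix
  G='00' vs A='011': no prefix
  G='00' vs E='10': no prefix
  G='00' vs F='11': no prefix
  B='010' vs G='00': no prefix
  B='010' vs A='011': no prefix
  B='010' vs E='10': no prefix
  B='010' vs F='11': no prefix
  A='011' vs G='00': no prefix
  A='011' vs B='010': no prefix
  A='011' vs E='10': no prefix
  A='011' vs F='11': no prefix
  E='10' vs G='00': no prefix
  E='10' vs B='010': no prefix
  E='10' vs A='011': no prefix
  E='10' vs F='11': no prefix
  F='11' vs G='00': no prefix
  F='11' vs B='010': no prefix
  F='11' vs A='011': no prefix
  F='11' vs E='10': no prefix
No violation found over all pairs.

YES -- this is a valid prefix code. No codeword is a prefix of any other codeword.


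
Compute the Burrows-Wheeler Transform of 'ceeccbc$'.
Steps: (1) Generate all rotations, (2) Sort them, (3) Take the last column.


Rotations (sorted):
  0: $ceeccbc -> last char: c
  1: bc$ceecc -> last char: c
  2: c$ceeccb -> last char: b
  3: cbc$ceec -> last char: c
  4: ccbc$cee -> last char: e
  5: ceeccbc$ -> last char: $
  6: eccbc$ce -> last char: e
  7: eeccbc$c -> last char: c


BWT = ccbce$ec


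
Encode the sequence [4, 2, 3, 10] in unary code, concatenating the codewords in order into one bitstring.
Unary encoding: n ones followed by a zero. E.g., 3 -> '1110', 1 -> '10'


Encode each number as n ones followed by a terminating 0:
  4 -> 11110 (5 bits)
  2 -> 110 (3 bits)
  3 -> 1110 (4 bits)
  10 -> 11111111110 (11 bits)
Total length = 5 + 3 + 4 + 11 = 23 bits.

Unary([4, 2, 3, 10]) = 11110110111011111111110 (23 bits)


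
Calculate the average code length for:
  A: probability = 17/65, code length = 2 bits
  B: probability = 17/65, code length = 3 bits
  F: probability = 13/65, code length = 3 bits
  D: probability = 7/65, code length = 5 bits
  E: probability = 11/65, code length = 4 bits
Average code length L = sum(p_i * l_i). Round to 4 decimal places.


Weighted contributions p_i * l_i:
  A: (17/65) * 2 = 34/65
  B: (17/65) * 3 = 51/65
  F: (13/65) * 3 = 39/65
  D: (7/65) * 5 = 35/65
  E: (11/65) * 4 = 44/65
Sum = (34 + 51 + 39 + 35 + 44)/65 = 203/65

L = 203/65 = 3.1231 bits/symbol


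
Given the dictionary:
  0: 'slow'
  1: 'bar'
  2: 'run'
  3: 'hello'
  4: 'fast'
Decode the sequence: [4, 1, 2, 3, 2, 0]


Look up each index in the dictionary:
  4 -> 'fast'
  1 -> 'bar'
  2 -> 'run'
  3 -> 'hello'
  2 -> 'run'
  0 -> 'slow'

Decoded: "fast bar run hello run slow"


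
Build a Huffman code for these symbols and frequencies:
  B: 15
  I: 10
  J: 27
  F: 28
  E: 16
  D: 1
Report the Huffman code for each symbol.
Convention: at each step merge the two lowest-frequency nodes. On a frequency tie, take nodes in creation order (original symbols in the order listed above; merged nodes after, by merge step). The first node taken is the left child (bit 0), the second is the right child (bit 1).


Huffman tree construction:
Step 1: Merge D(1) + I(10) = 11
Step 2: Merge (D+I)(11) + B(15) = 26
Step 3: Merge E(16) + ((D+I)+B)(26) = 42
Step 4: Merge J(27) + F(28) = 55
Step 5: Merge (E+((D+I)+B))(42) + (J+F)(55) = 97
Read each symbol's code off the tree from the root (left child = 0, right child = 1).

Codes:
  B: 011 (length 3)
  I: 0101 (length 4)
  J: 10 (length 2)
  F: 11 (length 2)
  E: 00 (length 2)
  D: 0100 (length 4)
Average code length: 231/97 = 2.3814 bits/symbol


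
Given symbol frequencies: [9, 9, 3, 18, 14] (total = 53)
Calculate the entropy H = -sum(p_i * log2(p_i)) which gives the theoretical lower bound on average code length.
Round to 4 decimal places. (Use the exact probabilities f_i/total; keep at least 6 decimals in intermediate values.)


Per-symbol terms -p_i * log2(p_i) with p_i = f_i/53:
  p = 9/53 = 0.169811: log2(p) = -2.557995, -p*log2(p) = 0.434377
  p = 9/53 = 0.169811: log2(p) = -2.557995, -p*log2(p) = 0.434377
  p = 3/53 = 0.056604: log2(p) = -4.142958, -p*log2(p) = 0.234507
  p = 18/53 = 0.339623: log2(p) = -1.557995, -p*log2(p) = 0.529131
  p = 14/53 = 0.264151: log2(p) = -1.920566, -p*log2(p) = 0.507319
H = 0.434377 + 0.434377 + 0.234507 + 0.529131 + 0.507319 = 2.139711

H = 2.1397 bits/symbol


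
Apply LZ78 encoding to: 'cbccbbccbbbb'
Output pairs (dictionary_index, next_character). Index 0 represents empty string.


LZ78 encoding steps:
Dictionary: {0: ''}
Step 1: w='' (idx 0), next='c' -> output (0, 'c'), add 'c' as idx 1
Step 2: w='' (idx 0), next='b' -> output (0, 'b'), add 'b' as idx 2
Step 3: w='c' (idx 1), next='c' -> output (1, 'c'), add 'cc' as idx 3
Step 4: w='b' (idx 2), next='b' -> output (2, 'b'), add 'bb' as idx 4
Step 5: w='cc' (idx 3), next='b' -> output (3, 'b'), add 'ccb' as idx 5
Step 6: w='bb' (idx 4), next='b' -> output (4, 'b'), add 'bbb' as idx 6


Encoded: [(0, 'c'), (0, 'b'), (1, 'c'), (2, 'b'), (3, 'b'), (4, 'b')]


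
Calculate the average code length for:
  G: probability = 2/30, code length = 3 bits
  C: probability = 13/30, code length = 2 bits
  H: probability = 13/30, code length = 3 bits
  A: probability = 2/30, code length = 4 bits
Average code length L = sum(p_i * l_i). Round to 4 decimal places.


Weighted contributions p_i * l_i:
  G: (2/30) * 3 = 6/30
  C: (13/30) * 2 = 26/30
  H: (13/30) * 3 = 39/30
  A: (2/30) * 4 = 8/30
Sum = (6 + 26 + 39 + 8)/30 = 79/30

L = 79/30 = 2.6333 bits/symbol


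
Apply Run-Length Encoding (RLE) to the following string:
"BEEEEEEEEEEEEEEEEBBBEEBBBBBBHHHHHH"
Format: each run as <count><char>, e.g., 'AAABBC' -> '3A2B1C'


Scanning runs left to right:
  i=0: run of 'B' x 1 -> '1B'
  i=1: run of 'E' x 16 -> '16E'
  i=17: run of 'B' x 3 -> '3B'
  i=20: run of 'E' x 2 -> '2E'
  i=22: run of 'B' x 6 -> '6B'
  i=28: run of 'H' x 6 -> '6H'

RLE = 1B16E3B2E6B6H


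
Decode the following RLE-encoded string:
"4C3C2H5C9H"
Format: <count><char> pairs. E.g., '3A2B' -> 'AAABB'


Expanding each <count><char> pair:
  4C -> 'CCCC'
  3C -> 'CCC'
  2H -> 'HH'
  5C -> 'CCCCC'
  9H -> 'HHHHHHHHH'

Decoded = CCCCCCCHHCCCCCHHHHHHHHH


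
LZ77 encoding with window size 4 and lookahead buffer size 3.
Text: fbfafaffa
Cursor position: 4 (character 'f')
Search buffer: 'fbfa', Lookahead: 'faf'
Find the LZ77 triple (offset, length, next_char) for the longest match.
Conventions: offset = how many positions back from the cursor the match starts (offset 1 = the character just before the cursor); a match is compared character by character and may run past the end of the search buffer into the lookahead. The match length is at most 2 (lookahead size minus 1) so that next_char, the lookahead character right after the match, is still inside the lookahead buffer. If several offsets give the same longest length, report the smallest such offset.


Try each offset into the search buffer:
  offset=1 (pos 3, char 'a'): match length 0
  offset=2 (pos 2, char 'f'): match length 2
  offset=3 (pos 1, char 'b'): match length 0
  offset=4 (pos 0, char 'f'): match length 1
Longest match has length 2 at offset 2.
next_char = character at position 4 + 2 = 6 -> 'f'

Best match: offset=2, length=2 (matching 'fa' starting at position 2)
LZ77 triple: (2, 2, 'f')


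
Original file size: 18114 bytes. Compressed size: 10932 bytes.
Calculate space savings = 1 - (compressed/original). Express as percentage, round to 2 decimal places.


ratio = compressed/original = 10932/18114 = 0.603511
savings = 1 - ratio = 1 - 0.603511 = 0.396489
as a percentage: 0.396489 * 100 = 39.65%

Space savings = 1 - 10932/18114 = 39.65%


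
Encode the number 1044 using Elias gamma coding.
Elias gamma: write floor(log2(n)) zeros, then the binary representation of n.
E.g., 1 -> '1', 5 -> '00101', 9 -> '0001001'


num_bits = floor(log2(1044)) + 1 = 11
leading_zeros = num_bits - 1 = 10
binary(1044) = 10000010100

Elias gamma(1044) = '0000000000' + '10000010100' = 000000000010000010100 (21 bits)


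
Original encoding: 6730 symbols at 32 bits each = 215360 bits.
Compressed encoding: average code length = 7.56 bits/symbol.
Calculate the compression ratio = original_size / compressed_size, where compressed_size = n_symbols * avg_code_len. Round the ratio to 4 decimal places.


original_size = n_symbols * orig_bits = 6730 * 32 = 215360 bits
compressed_size = n_symbols * avg_code_len = 6730 * 7.56 = 50878.8 bits
ratio = original_size / compressed_size = 215360 / 50878.8 = 4.2328

Compression ratio = 4.2328


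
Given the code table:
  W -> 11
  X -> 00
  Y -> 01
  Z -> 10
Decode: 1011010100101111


Decoding:
10 -> Z
11 -> W
01 -> Y
01 -> Y
00 -> X
10 -> Z
11 -> W
11 -> W


Result: ZWYYXZWW


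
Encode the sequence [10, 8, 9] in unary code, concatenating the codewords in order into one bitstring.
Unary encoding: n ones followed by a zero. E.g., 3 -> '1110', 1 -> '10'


Encode each number as n ones followed by a terminating 0:
  10 -> 11111111110 (11 bits)
  8 -> 111111110 (9 bits)
  9 -> 1111111110 (10 bits)
Total length = 11 + 9 + 10 = 30 bits.

Unary([10, 8, 9]) = 111111111101111111101111111110 (30 bits)


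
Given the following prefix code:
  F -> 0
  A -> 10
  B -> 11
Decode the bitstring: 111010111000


Decoding step by step:
Bits 11 -> B
Bits 10 -> A
Bits 10 -> A
Bits 11 -> B
Bits 10 -> A
Bits 0 -> F
Bits 0 -> F


Decoded message: BAABAFF


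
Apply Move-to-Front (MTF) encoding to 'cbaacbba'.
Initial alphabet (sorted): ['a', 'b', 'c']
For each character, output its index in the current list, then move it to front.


MTF encoding:
'c': index 2 in ['a', 'b', 'c'] -> ['c', 'a', 'b']
'b': index 2 in ['c', 'a', 'b'] -> ['b', 'c', 'a']
'a': index 2 in ['b', 'c', 'a'] -> ['a', 'b', 'c']
'a': index 0 in ['a', 'b', 'c'] -> ['a', 'b', 'c']
'c': index 2 in ['a', 'b', 'c'] -> ['c', 'a', 'b']
'b': index 2 in ['c', 'a', 'b'] -> ['b', 'c', 'a']
'b': index 0 in ['b', 'c', 'a'] -> ['b', 'c', 'a']
'a': index 2 in ['b', 'c', 'a'] -> ['a', 'b', 'c']


Output: [2, 2, 2, 0, 2, 2, 0, 2]


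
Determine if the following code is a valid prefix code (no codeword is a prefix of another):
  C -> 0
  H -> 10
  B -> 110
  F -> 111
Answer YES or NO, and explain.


Checking each pair (does one codeword prefix another?):
  C='0' vs H='10': no prefix
  C='0' vs B='110': no prefix
  C='0' vs F='111': no prefix
  H='10' vs C='0': no prefix
  H='10' vs B='110': no prefix
  H='10' vs F='111': no prefix
  B='110' vs C='0': no prefix
  B='110' vs H='10': no prefix
  B='110' vs F='111': no prefix
  F='111' vs C='0': no prefix
  F='111' vs H='10': no prefix
  F='111' vs B='110': no prefix
No violation found over all pairs.

YES -- this is a valid prefix code. No codeword is a prefix of any other codeword.


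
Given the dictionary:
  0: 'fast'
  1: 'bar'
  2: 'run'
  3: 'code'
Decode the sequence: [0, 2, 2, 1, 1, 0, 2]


Look up each index in the dictionary:
  0 -> 'fast'
  2 -> 'run'
  2 -> 'run'
  1 -> 'bar'
  1 -> 'bar'
  0 -> 'fast'
  2 -> 'run'

Decoded: "fast run run bar bar fast run"


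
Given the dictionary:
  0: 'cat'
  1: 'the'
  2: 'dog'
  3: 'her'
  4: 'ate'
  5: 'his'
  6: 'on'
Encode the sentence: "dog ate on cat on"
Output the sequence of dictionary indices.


Look up each word in the dictionary:
  'dog' -> 2
  'ate' -> 4
  'on' -> 6
  'cat' -> 0
  'on' -> 6

Encoded: [2, 4, 6, 0, 6]


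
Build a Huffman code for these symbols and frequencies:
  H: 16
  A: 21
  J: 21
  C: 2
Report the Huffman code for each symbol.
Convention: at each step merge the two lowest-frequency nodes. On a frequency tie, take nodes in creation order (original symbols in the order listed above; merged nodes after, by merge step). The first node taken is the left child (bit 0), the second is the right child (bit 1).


Huffman tree construction:
Step 1: Merge C(2) + H(16) = 18
Step 2: Merge (C+H)(18) + A(21) = 39
Step 3: Merge J(21) + ((C+H)+A)(39) = 60
Read each symbol's code off the tree from the root (left child = 0, right child = 1).

Codes:
  H: 101 (length 3)
  A: 11 (length 2)
  J: 0 (length 1)
  C: 100 (length 3)
Average code length: 117/60 = 1.9500 bits/symbol


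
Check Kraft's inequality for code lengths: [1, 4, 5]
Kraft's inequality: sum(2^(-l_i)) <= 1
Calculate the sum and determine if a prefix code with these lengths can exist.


Sum = 2^(-1) + 2^(-4) + 2^(-5)
    = 0.5 + 0.0625 + 0.03125
    = 19/32 = 0.59375
Since 0.59375 <= 1, Kraft's inequality IS satisfied.
A prefix code with these lengths CAN exist.

Kraft sum = 0.59375. Satisfied.


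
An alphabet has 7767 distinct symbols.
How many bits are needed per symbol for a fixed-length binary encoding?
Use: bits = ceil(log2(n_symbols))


log2(7767) = 12.9231
Bracket: 2^12 = 4096 < 7767 <= 2^13 = 8192
So ceil(log2(7767)) = 13

bits = ceil(log2(7767)) = ceil(12.9231) = 13 bits


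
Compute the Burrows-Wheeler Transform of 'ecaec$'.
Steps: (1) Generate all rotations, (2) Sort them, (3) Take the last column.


Rotations (sorted):
  0: $ecaec -> last char: c
  1: aec$ec -> last char: c
  2: c$ecae -> last char: e
  3: caec$e -> last char: e
  4: ec$eca -> last char: a
  5: ecaec$ -> last char: $


BWT = cceea$


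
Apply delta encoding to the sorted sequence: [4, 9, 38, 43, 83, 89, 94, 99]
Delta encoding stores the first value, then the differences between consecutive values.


First value: 4
Deltas:
  9 - 4 = 5
  38 - 9 = 29
  43 - 38 = 5
  83 - 43 = 40
  89 - 83 = 6
  94 - 89 = 5
  99 - 94 = 5


Delta encoded: [4, 5, 29, 5, 40, 6, 5, 5]


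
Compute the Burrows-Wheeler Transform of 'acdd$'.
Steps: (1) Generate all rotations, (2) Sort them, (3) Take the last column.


Rotations (sorted):
  0: $acdd -> last char: d
  1: acdd$ -> last char: $
  2: cdd$a -> last char: a
  3: d$acd -> last char: d
  4: dd$ac -> last char: c


BWT = d$adc


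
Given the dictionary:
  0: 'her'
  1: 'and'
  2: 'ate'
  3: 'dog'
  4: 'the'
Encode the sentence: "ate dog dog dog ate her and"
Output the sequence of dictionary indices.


Look up each word in the dictionary:
  'ate' -> 2
  'dog' -> 3
  'dog' -> 3
  'dog' -> 3
  'ate' -> 2
  'her' -> 0
  'and' -> 1

Encoded: [2, 3, 3, 3, 2, 0, 1]


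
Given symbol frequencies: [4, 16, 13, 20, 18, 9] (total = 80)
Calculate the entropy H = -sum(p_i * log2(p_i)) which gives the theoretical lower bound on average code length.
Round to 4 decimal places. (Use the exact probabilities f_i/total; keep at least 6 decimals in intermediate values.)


Per-symbol terms -p_i * log2(p_i) with p_i = f_i/80:
  p = 4/80 = 0.050000: log2(p) = -4.321928, -p*log2(p) = 0.216096
  p = 16/80 = 0.200000: log2(p) = -2.321928, -p*log2(p) = 0.464386
  p = 13/80 = 0.162500: log2(p) = -2.621488, -p*log2(p) = 0.425992
  p = 20/80 = 0.250000: log2(p) = -2.000000, -p*log2(p) = 0.500000
  p = 18/80 = 0.225000: log2(p) = -2.152003, -p*log2(p) = 0.484201
  p = 9/80 = 0.112500: log2(p) = -3.152003, -p*log2(p) = 0.354600
H = 0.216096 + 0.464386 + 0.425992 + 0.500000 + 0.484201 + 0.354600 = 2.445275

H = 2.4453 bits/symbol


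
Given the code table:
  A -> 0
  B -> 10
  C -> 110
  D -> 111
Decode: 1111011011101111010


Decoding:
111 -> D
10 -> B
110 -> C
111 -> D
0 -> A
111 -> D
10 -> B
10 -> B


Result: DBCDADBB


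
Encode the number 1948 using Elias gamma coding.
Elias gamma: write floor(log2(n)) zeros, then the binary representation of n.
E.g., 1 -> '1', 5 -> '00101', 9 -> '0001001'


num_bits = floor(log2(1948)) + 1 = 11
leading_zeros = num_bits - 1 = 10
binary(1948) = 11110011100

Elias gamma(1948) = '0000000000' + '11110011100' = 000000000011110011100 (21 bits)


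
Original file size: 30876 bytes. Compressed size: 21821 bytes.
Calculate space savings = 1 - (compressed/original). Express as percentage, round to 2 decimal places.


ratio = compressed/original = 21821/30876 = 0.70673
savings = 1 - ratio = 1 - 0.70673 = 0.29327
as a percentage: 0.29327 * 100 = 29.33%

Space savings = 1 - 21821/30876 = 29.33%


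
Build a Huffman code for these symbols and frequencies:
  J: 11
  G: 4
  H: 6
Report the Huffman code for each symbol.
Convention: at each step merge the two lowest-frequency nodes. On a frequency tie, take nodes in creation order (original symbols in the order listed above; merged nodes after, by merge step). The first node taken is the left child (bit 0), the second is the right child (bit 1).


Huffman tree construction:
Step 1: Merge G(4) + H(6) = 10
Step 2: Merge (G+H)(10) + J(11) = 21
Read each symbol's code off the tree from the root (left child = 0, right child = 1).

Codes:
  J: 1 (length 1)
  G: 00 (length 2)
  H: 01 (length 2)
Average code length: 31/21 = 1.4762 bits/symbol


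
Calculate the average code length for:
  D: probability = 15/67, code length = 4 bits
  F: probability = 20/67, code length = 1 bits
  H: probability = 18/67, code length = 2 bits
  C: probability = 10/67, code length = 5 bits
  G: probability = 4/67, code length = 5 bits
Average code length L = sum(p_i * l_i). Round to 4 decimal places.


Weighted contributions p_i * l_i:
  D: (15/67) * 4 = 60/67
  F: (20/67) * 1 = 20/67
  H: (18/67) * 2 = 36/67
  C: (10/67) * 5 = 50/67
  G: (4/67) * 5 = 20/67
Sum = (60 + 20 + 36 + 50 + 20)/67 = 186/67

L = 186/67 = 2.7761 bits/symbol


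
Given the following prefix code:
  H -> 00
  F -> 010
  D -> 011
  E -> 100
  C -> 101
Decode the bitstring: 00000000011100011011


Decoding step by step:
Bits 00 -> H
Bits 00 -> H
Bits 00 -> H
Bits 00 -> H
Bits 011 -> D
Bits 100 -> E
Bits 011 -> D
Bits 011 -> D


Decoded message: HHHHDEDD


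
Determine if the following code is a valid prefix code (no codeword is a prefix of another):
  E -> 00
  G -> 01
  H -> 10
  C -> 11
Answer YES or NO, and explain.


Checking each pair (does one codeword prefix another?):
  E='00' vs G='01': no prefix
  E='00' vs H='10': no prefix
  E='00' vs C='11': no prefix
  G='01' vs E='00': no prefix
  G='01' vs H='10': no prefix
  G='01' vs C='11': no prefix
  H='10' vs E='00': no prefix
  H='10' vs G='01': no prefix
  H='10' vs C='11': no prefix
  C='11' vs E='00': no prefix
  C='11' vs G='01': no prefix
  C='11' vs H='10': no prefix
No violation found over all pairs.

YES -- this is a valid prefix code. No codeword is a prefix of any other codeword.


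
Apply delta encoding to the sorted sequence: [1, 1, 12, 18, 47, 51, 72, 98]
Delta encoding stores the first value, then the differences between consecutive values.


First value: 1
Deltas:
  1 - 1 = 0
  12 - 1 = 11
  18 - 12 = 6
  47 - 18 = 29
  51 - 47 = 4
  72 - 51 = 21
  98 - 72 = 26


Delta encoded: [1, 0, 11, 6, 29, 4, 21, 26]


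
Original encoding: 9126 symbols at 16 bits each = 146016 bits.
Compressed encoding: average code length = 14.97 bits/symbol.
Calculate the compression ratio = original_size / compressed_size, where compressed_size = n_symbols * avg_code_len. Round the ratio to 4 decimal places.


original_size = n_symbols * orig_bits = 9126 * 16 = 146016 bits
compressed_size = n_symbols * avg_code_len = 9126 * 14.97 = 136616.22 bits
ratio = original_size / compressed_size = 146016 / 136616.22 = 1.0688

Compression ratio = 1.0688


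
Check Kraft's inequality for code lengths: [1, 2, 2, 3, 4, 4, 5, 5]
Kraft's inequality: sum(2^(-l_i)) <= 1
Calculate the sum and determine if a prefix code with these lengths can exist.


Sum = 2^(-1) + 2^(-2) + 2^(-2) + 2^(-3) + 2^(-4) + 2^(-4) + 2^(-5) + 2^(-5)
    = 0.5 + 0.25 + 0.25 + 0.125 + 0.0625 + 0.0625 + 0.03125 + 0.03125
    = 42/32 = 1.3125
Since 1.3125 > 1, Kraft's inequality is NOT satisfied.
A prefix code with these lengths CANNOT exist.

Kraft sum = 1.3125. Not satisfied.


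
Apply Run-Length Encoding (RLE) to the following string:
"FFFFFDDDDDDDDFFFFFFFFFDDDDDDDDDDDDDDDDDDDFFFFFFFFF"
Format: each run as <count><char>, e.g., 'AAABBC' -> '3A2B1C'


Scanning runs left to right:
  i=0: run of 'F' x 5 -> '5F'
  i=5: run of 'D' x 8 -> '8D'
  i=13: run of 'F' x 9 -> '9F'
  i=22: run of 'D' x 19 -> '19D'
  i=41: run of 'F' x 9 -> '9F'

RLE = 5F8D9F19D9F


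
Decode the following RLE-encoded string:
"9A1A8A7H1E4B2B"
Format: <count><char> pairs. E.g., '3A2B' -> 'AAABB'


Expanding each <count><char> pair:
  9A -> 'AAAAAAAAA'
  1A -> 'A'
  8A -> 'AAAAAAAA'
  7H -> 'HHHHHHH'
  1E -> 'E'
  4B -> 'BBBB'
  2B -> 'BB'

Decoded = AAAAAAAAAAAAAAAAAAHHHHHHHEBBBBBB


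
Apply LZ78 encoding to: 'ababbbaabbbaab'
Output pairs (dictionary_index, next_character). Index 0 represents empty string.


LZ78 encoding steps:
Dictionary: {0: ''}
Step 1: w='' (idx 0), next='a' -> output (0, 'a'), add 'a' as idx 1
Step 2: w='' (idx 0), next='b' -> output (0, 'b'), add 'b' as idx 2
Step 3: w='a' (idx 1), next='b' -> output (1, 'b'), add 'ab' as idx 3
Step 4: w='b' (idx 2), next='b' -> output (2, 'b'), add 'bb' as idx 4
Step 5: w='a' (idx 1), next='a' -> output (1, 'a'), add 'aa' as idx 5
Step 6: w='bb' (idx 4), next='b' -> output (4, 'b'), add 'bbb' as idx 6
Step 7: w='aa' (idx 5), next='b' -> output (5, 'b'), add 'aab' as idx 7


Encoded: [(0, 'a'), (0, 'b'), (1, 'b'), (2, 'b'), (1, 'a'), (4, 'b'), (5, 'b')]


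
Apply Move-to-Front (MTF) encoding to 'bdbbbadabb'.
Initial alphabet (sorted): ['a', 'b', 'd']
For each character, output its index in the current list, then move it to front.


MTF encoding:
'b': index 1 in ['a', 'b', 'd'] -> ['b', 'a', 'd']
'd': index 2 in ['b', 'a', 'd'] -> ['d', 'b', 'a']
'b': index 1 in ['d', 'b', 'a'] -> ['b', 'd', 'a']
'b': index 0 in ['b', 'd', 'a'] -> ['b', 'd', 'a']
'b': index 0 in ['b', 'd', 'a'] -> ['b', 'd', 'a']
'a': index 2 in ['b', 'd', 'a'] -> ['a', 'b', 'd']
'd': index 2 in ['a', 'b', 'd'] -> ['d', 'a', 'b']
'a': index 1 in ['d', 'a', 'b'] -> ['a', 'd', 'b']
'b': index 2 in ['a', 'd', 'b'] -> ['b', 'a', 'd']
'b': index 0 in ['b', 'a', 'd'] -> ['b', 'a', 'd']


Output: [1, 2, 1, 0, 0, 2, 2, 1, 2, 0]


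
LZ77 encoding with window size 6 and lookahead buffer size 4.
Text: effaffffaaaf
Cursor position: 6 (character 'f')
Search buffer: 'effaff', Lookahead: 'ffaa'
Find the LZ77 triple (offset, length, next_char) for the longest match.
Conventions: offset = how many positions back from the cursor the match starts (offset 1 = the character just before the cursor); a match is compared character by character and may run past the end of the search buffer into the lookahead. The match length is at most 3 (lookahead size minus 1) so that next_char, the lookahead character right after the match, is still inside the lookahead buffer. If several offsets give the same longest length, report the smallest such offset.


Try each offset into the search buffer:
  offset=1 (pos 5, char 'f'): match length 2
  offset=2 (pos 4, char 'f'): match length 2
  offset=3 (pos 3, char 'a'): match length 0
  offset=4 (pos 2, char 'f'): match length 1
  offset=5 (pos 1, char 'f'): match length 3
  offset=6 (pos 0, char 'e'): match length 0
Longest match has length 3 at offset 5.
next_char = character at position 6 + 3 = 9 -> 'a'

Best match: offset=5, length=3 (matching 'ffa' starting at position 1)
LZ77 triple: (5, 3, 'a')


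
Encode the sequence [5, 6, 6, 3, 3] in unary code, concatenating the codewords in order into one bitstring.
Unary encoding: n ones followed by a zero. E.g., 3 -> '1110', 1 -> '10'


Encode each number as n ones followed by a terminating 0:
  5 -> 111110 (6 bits)
  6 -> 1111110 (7 bits)
  6 -> 1111110 (7 bits)
  3 -> 1110 (4 bits)
  3 -> 1110 (4 bits)
Total length = 6 + 7 + 7 + 4 + 4 = 28 bits.

Unary([5, 6, 6, 3, 3]) = 1111101111110111111011101110 (28 bits)


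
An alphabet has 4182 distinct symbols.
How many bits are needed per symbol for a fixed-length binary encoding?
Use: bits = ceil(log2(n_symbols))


log2(4182) = 12.03
Bracket: 2^12 = 4096 < 4182 <= 2^13 = 8192
So ceil(log2(4182)) = 13

bits = ceil(log2(4182)) = ceil(12.03) = 13 bits


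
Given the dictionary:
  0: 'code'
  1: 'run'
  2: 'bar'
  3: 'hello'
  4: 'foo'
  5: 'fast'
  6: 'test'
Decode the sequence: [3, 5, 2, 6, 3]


Look up each index in the dictionary:
  3 -> 'hello'
  5 -> 'fast'
  2 -> 'bar'
  6 -> 'test'
  3 -> 'hello'

Decoded: "hello fast bar test hello"


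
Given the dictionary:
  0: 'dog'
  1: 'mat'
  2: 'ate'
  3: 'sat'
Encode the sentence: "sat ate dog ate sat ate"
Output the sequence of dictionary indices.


Look up each word in the dictionary:
  'sat' -> 3
  'ate' -> 2
  'dog' -> 0
  'ate' -> 2
  'sat' -> 3
  'ate' -> 2

Encoded: [3, 2, 0, 2, 3, 2]


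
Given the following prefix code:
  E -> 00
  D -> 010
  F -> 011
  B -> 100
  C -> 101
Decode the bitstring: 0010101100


Decoding step by step:
Bits 00 -> E
Bits 101 -> C
Bits 011 -> F
Bits 00 -> E


Decoded message: ECFE


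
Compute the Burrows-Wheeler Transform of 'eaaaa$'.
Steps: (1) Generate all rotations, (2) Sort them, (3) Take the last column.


Rotations (sorted):
  0: $eaaaa -> last char: a
  1: a$eaaa -> last char: a
  2: aa$eaa -> last char: a
  3: aaa$ea -> last char: a
  4: aaaa$e -> last char: e
  5: eaaaa$ -> last char: $


BWT = aaaae$


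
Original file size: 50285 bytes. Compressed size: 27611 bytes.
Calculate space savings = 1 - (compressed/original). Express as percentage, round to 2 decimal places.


ratio = compressed/original = 27611/50285 = 0.54909
savings = 1 - ratio = 1 - 0.54909 = 0.45091
as a percentage: 0.45091 * 100 = 45.09%

Space savings = 1 - 27611/50285 = 45.09%


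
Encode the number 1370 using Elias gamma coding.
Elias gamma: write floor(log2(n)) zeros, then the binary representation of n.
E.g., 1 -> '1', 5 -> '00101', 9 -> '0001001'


num_bits = floor(log2(1370)) + 1 = 11
leading_zeros = num_bits - 1 = 10
binary(1370) = 10101011010

Elias gamma(1370) = '0000000000' + '10101011010' = 000000000010101011010 (21 bits)


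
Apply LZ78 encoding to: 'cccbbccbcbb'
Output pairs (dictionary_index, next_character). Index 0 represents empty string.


LZ78 encoding steps:
Dictionary: {0: ''}
Step 1: w='' (idx 0), next='c' -> output (0, 'c'), add 'c' as idx 1
Step 2: w='c' (idx 1), next='c' -> output (1, 'c'), add 'cc' as idx 2
Step 3: w='' (idx 0), next='b' -> output (0, 'b'), add 'b' as idx 3
Step 4: w='b' (idx 3), next='c' -> output (3, 'c'), add 'bc' as idx 4
Step 5: w='c' (idx 1), next='b' -> output (1, 'b'), add 'cb' as idx 5
Step 6: w='cb' (idx 5), next='b' -> output (5, 'b'), add 'cbb' as idx 6


Encoded: [(0, 'c'), (1, 'c'), (0, 'b'), (3, 'c'), (1, 'b'), (5, 'b')]


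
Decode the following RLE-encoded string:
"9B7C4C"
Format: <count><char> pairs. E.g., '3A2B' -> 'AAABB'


Expanding each <count><char> pair:
  9B -> 'BBBBBBBBB'
  7C -> 'CCCCCCC'
  4C -> 'CCCC'

Decoded = BBBBBBBBBCCCCCCCCCCC


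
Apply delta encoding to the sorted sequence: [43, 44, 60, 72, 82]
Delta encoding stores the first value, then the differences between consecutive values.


First value: 43
Deltas:
  44 - 43 = 1
  60 - 44 = 16
  72 - 60 = 12
  82 - 72 = 10


Delta encoded: [43, 1, 16, 12, 10]


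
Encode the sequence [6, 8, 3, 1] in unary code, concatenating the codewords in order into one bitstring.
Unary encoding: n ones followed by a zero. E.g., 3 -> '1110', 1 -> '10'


Encode each number as n ones followed by a terminating 0:
  6 -> 1111110 (7 bits)
  8 -> 111111110 (9 bits)
  3 -> 1110 (4 bits)
  1 -> 10 (2 bits)
Total length = 7 + 9 + 4 + 2 = 22 bits.

Unary([6, 8, 3, 1]) = 1111110111111110111010 (22 bits)


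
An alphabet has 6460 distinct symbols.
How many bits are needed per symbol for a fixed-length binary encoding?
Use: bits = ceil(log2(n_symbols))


log2(6460) = 12.6573
Bracket: 2^12 = 4096 < 6460 <= 2^13 = 8192
So ceil(log2(6460)) = 13

bits = ceil(log2(6460)) = ceil(12.6573) = 13 bits


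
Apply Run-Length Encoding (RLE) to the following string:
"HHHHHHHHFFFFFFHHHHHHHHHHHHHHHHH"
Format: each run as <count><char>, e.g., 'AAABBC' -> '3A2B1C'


Scanning runs left to right:
  i=0: run of 'H' x 8 -> '8H'
  i=8: run of 'F' x 6 -> '6F'
  i=14: run of 'H' x 17 -> '17H'

RLE = 8H6F17H
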